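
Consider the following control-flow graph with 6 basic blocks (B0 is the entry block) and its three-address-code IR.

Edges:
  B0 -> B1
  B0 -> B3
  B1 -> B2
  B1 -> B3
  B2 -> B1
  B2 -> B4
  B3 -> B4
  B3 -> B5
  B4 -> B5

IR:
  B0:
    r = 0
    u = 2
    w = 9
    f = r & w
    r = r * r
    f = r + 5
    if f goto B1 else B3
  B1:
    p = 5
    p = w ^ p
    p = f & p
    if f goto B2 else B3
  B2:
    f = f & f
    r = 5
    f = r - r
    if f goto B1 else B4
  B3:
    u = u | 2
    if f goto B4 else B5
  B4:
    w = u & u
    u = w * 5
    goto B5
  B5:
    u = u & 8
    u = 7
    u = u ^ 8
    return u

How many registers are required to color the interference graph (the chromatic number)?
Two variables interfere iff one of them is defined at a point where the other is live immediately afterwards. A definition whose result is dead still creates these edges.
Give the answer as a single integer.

Answer: 4

Derivation:
Block summaries:
  B0: def={f,r,u,w} ue=∅
  B1: def={p} ue={f,w}
  B2: def={f,r} ue={f}
  B3: def={u} ue={f,u}
  B4: def={u,w} ue={u}
  B5: def={u} ue={u}

Backward fixpoint:
  live B0: ∅→{f,u,w}
  live B1: {f,u,w}→{f,u,w}
  live B2: {f,u,w}→{f,u,w}
  live B3: {f,u}→{u}
  live B4: {u}→{u}
  live B5: {u}→∅

Interfere edges:
  f: {p,r,u,w}
  p: {f,u,w}
  r: {f,u,w}
  u: {f,p,r,w}
  w: {f,p,r,u}

Chromatic number:
  lower bound: {f,p,u,w} mutually conflict ⇒ χ ≥ 4
  4-colouring: r0={f}  r1={u}  r2={w}  r3={p,r}
  χ = 4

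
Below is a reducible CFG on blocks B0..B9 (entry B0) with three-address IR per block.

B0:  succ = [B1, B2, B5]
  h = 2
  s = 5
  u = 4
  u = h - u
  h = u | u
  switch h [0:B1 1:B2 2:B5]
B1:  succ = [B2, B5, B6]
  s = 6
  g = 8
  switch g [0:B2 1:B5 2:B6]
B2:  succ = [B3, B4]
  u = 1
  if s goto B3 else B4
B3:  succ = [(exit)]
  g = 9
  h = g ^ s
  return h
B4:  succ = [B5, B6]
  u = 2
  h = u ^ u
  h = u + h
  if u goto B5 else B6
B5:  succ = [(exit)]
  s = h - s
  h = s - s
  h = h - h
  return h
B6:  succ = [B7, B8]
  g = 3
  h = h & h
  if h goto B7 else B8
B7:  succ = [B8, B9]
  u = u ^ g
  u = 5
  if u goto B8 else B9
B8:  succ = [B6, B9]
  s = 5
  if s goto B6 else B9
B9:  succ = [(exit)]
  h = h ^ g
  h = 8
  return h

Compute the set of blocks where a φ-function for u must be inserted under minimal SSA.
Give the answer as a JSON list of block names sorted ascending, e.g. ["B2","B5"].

idom tree: B1←B0 B2←B0 B3←B2 B4←B2 B5←B0 B6←B0 B7←B6 B8←B6 B9←B6
Dom at joins:
  B2: preds {B0,B1}: {B0} ∩ {B0,B1} = {B0}; idom=B0
  B5: preds {B0,B1,B4}: {B0} ∩ {B0,B1} ∩ {B0,B2,B4} = {B0}; idom=B0
  B6: preds {B1,B4,B8}: {B0,B1} ∩ {B0,B2,B4} ∩ {B0,B6,B8} = {B0}; idom=B0
  B8: preds {B6,B7}: {B0,B6} ∩ {B0,B6,B7} = {B0,B6}; idom=B6
  B9: preds {B7,B8}: {B0,B6,B7} ∩ {B0,B6,B8} = {B0,B6}; idom=B6

DF derivation:
  B2←B0: walk · to B0
  B2←B1: walk B1 to B0
  B5←B0: walk · to B0
  B5←B1: walk B1 to B0
  B5←B4: walk B4→B2 to B0
  B6←B1: walk B1 to B0
  B6←B4: walk B4→B2 to B0
  B6←B8: walk B8→B6 to B0
  B8←B6: walk · to B6
  B8←B7: walk B7 to B6
  B9←B7: walk B7 to B6
  B9←B8: walk B8 to B6
  B0 → ∅
  B1 → {B2,B5,B6}
  B2 → {B5,B6}
  B3 → ∅
  B4 → {B5,B6}
  B5 → ∅
  B6 → {B6}
  B7 → {B8,B9}
  B8 → {B6,B9}
  B9 → ∅

φ for u: defs {B0,B2,B4,B7}
  DF⁺ = {B5,B6,B8,B9}

Answer: ["B5", "B6", "B8", "B9"]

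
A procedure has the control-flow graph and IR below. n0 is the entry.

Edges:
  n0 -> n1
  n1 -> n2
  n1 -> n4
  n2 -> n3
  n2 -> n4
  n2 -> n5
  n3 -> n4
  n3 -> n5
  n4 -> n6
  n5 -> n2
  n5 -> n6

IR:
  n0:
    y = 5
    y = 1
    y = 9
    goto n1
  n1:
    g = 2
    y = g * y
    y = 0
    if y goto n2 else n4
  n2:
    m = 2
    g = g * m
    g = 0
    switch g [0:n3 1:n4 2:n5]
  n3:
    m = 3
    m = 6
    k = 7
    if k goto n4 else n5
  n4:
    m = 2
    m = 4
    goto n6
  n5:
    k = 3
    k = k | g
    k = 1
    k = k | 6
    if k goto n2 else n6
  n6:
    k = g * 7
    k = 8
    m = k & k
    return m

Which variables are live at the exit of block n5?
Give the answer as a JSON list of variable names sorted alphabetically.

Per-block:
  n0 def {y} use ∅
  n1 def {g,y} use {y}
  n2 def {g,m} use {g}
  n3 def {k,m} use ∅
  n4 def {m} use ∅
  n5 def {k} use {g}
  n6 def {k,m} use {g}

Backward fixpoint:
  live n0: ∅→{y}
  live n1: {y}→{g}
  live n2: {g}→{g}
  live n3: {g}→{g}
  live n4: {g}→{g}
  live n5: {g}→{g}
  live n6: {g}→∅

live-out(n5) = ["g"]

Answer: ["g"]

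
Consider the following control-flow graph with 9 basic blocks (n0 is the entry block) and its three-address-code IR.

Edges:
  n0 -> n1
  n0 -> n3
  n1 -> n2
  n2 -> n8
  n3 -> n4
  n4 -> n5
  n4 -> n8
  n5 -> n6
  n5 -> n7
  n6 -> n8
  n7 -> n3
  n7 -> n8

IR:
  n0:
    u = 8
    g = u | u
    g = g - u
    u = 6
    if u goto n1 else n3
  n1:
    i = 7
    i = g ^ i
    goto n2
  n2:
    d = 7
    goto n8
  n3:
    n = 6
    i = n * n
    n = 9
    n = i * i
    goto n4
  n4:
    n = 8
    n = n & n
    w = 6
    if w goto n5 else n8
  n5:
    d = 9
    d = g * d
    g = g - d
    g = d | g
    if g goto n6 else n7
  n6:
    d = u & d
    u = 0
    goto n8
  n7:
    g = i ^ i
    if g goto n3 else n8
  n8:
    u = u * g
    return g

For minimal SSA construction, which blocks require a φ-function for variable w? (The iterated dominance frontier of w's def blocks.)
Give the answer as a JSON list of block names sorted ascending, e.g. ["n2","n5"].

idom tree: n1←n0 n2←n1 n3←n0 n4←n3 n5←n4 n6←n5 n7←n5 n8←n0
Join-block Dom:
  n3: preds {n0,n7}: {n0} ∩ {n0,n3,n4,n5,n7} = {n0}; idom=n0
  n8: preds {n2,n4,n6,n7}: {n0,n1,n2} ∩ {n0,n3,n4} ∩ {n0,n3,n4,n5,n6} ∩ {n0,n3,n4,n5,n7} = {n0}; idom=n0

Frontier:
  join n3 pred n0: · stop@n0
  join n3 pred n7: n7→n5→n4→n3 stop@n0
  join n8 pred n2: n2→n1 stop@n0
  join n8 pred n4: n4→n3 stop@n0
  join n8 pred n6: n6→n5→n4→n3 stop@n0
  join n8 pred n7: n7→n5→n4→n3 stop@n0
  n0 → ∅
  n1 → {n8}
  n2 → {n8}
  n3 → {n3,n8}
  n4 → {n3,n8}
  n5 → {n3,n8}
  n6 → {n8}
  n7 → {n3,n8}
  n8 → ∅

φ for w: defs {n4}
  DF⁺ = {n3,n8}

Answer: ["n3", "n8"]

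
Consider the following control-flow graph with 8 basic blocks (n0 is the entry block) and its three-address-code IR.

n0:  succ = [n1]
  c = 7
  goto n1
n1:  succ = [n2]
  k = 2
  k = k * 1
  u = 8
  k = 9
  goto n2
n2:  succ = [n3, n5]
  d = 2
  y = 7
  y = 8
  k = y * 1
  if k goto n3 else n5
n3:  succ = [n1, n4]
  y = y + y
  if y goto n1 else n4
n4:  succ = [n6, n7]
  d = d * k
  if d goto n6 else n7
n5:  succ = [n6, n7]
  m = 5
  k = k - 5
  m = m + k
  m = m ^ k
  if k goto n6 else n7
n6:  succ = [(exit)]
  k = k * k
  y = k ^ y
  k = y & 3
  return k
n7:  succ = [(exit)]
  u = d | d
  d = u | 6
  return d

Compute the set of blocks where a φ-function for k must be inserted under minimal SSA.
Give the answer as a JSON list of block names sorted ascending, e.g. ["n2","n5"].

idom tree: n1←n0 n2←n1 n3←n2 n4←n3 n5←n2 n6←n2 n7←n2
Dom at joins:
  n1: preds {n0,n3}: {n0} ∩ {n0,n1,n2,n3} = {n0}; idom=n0
  n6: preds {n4,n5}: {n0,n1,n2,n3,n4} ∩ {n0,n1,n2,n5} = {n0,n1,n2}; idom=n2
  n7: preds {n4,n5}: {n0,n1,n2,n3,n4} ∩ {n0,n1,n2,n5} = {n0,n1,n2}; idom=n2

DF derivation:
  n1←n0: walk · to n0
  n1←n3: walk n3→n2→n1 to n0
  n6←n4: walk n4→n3 to n2
  n6←n5: walk n5 to n2
  n7←n4: walk n4→n3 to n2
  n7←n5: walk n5 to n2
  n0 → ∅
  n1 → {n1}
  n2 → {n1}
  n3 → {n1,n6,n7}
  n4 → {n6,n7}
  n5 → {n6,n7}
  n6 → ∅
  n7 → ∅

φ for k: defs {n1,n2,n5,n6}
  DF⁺ = {n1,n6,n7}

Answer: ["n1", "n6", "n7"]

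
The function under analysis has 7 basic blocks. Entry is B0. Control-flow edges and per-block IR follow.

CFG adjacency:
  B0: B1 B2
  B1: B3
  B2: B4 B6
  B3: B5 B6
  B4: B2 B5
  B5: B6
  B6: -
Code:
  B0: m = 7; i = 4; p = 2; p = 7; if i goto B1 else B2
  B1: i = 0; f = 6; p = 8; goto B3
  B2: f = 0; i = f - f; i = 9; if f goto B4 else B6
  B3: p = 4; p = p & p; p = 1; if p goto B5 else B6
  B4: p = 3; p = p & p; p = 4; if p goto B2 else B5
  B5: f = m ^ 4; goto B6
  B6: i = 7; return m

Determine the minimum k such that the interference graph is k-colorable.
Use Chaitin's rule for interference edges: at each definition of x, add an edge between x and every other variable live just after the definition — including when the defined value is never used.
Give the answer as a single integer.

Per-block:
  B0: {i,m,p} / ∅
  B1: {f,i,p} / ∅
  B2: {f,i} / ∅
  B3: {p} / ∅
  B4: {p} / ∅
  B5: {f} / {m}
  B6: {i} / {m}

Backward fixpoint:
  live B0: ∅→{m}
  live B1: {m}→{m}
  live B2: {m}→{m}
  live B3: {m}→{m}
  live B4: {m}→{m}
  live B5: {m}→{m}
  live B6: {m}→∅

Interference:
  f↔{i,m}
  i↔{f,m,p}
  m↔{f,i,p}
  p↔{i,m}

Colouring:
  lower bound: {f,i,m} mutually conflict ⇒ χ ≥ 3
  assign f→c2 i→c0 m→c1 p→c2 — no edge inside a register ⇒ χ ≤ 3
  χ = 3

Answer: 3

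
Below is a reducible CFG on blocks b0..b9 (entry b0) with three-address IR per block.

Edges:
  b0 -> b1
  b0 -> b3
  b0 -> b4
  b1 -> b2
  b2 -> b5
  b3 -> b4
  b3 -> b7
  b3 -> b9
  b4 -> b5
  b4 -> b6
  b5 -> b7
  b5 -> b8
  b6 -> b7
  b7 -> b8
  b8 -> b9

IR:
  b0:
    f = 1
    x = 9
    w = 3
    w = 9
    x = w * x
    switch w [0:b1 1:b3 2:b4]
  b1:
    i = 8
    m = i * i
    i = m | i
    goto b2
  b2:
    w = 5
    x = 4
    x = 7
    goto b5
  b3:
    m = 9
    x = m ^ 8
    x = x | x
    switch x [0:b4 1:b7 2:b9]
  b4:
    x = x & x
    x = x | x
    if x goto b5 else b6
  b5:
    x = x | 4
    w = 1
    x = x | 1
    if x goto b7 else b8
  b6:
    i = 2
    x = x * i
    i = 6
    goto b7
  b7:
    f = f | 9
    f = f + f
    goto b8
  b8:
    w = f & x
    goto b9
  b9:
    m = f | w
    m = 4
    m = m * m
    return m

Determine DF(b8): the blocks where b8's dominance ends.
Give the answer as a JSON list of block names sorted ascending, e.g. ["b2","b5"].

Answer: ["b9"]

Working:
idom tree: b1←b0 b2←b1 b3←b0 b4←b0 b5←b0 b6←b4 b7←b0 b8←b0 b9←b0
Dom∩ at merges:
  b4: preds {b0,b3}: {b0} ∩ {b0,b3} = {b0}; idom=b0
  b5: preds {b2,b4}: {b0,b1,b2} ∩ {b0,b4} = {b0}; idom=b0
  b7: preds {b3,b5,b6}: {b0,b3} ∩ {b0,b5} ∩ {b0,b4,b6} = {b0}; idom=b0
  b8: preds {b5,b7}: {b0,b5} ∩ {b0,b7} = {b0}; idom=b0
  b9: preds {b3,b8}: {b0,b3} ∩ {b0,b8} = {b0}; idom=b0

DF derivation:
  join b4 pred b0: · stop@b0
  join b4 pred b3: b3 stop@b0
  join b5 pred b2: b2→b1 stop@b0
  join b5 pred b4: b4 stop@b0
  join b7 pred b3: b3 stop@b0
  join b7 pred b5: b5 stop@b0
  join b7 pred b6: b6→b4 stop@b0
  join b8 pred b5: b5 stop@b0
  join b8 pred b7: b7 stop@b0
  join b9 pred b3: b3 stop@b0
  join b9 pred b8: b8 stop@b0
  DF(b0)=∅
  DF(b1)={b5}
  DF(b2)={b5}
  DF(b3)={b4,b7,b9}
  DF(b4)={b5,b7}
  DF(b5)={b7,b8}
  DF(b6)={b7}
  DF(b7)={b8}
  DF(b8)={b9}
  DF(b9)=∅

DF(b8) = ["b9"]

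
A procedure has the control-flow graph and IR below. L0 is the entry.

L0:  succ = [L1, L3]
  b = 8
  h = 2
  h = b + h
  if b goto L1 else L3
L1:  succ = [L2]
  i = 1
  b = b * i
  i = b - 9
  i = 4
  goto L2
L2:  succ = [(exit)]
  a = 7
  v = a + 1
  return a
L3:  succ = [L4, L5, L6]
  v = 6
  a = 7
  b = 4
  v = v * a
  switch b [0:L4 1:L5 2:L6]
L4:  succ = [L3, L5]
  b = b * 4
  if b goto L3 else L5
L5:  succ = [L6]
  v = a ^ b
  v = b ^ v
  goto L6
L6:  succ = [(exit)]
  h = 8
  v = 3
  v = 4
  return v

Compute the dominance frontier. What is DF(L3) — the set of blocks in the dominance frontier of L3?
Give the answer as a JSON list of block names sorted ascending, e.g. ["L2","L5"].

Answer: ["L3"]

Working:
idom tree: L1←L0 L2←L1 L3←L0 L4←L3 L5←L3 L6←L3
Dom at joins:
  L3: preds {L0,L4}: {L0} ∩ {L0,L3,L4} = {L0}; idom=L0
  L5: preds {L3,L4}: {L0,L3} ∩ {L0,L3,L4} = {L0,L3}; idom=L3
  L6: preds {L3,L5}: {L0,L3} ∩ {L0,L3,L5} = {L0,L3}; idom=L3

DF derivation:
  L3←L0: walk · to L0
  L3←L4: walk L4→L3 to L0
  L5←L3: walk · to L3
  L5←L4: walk L4 to L3
  L6←L3: walk · to L3
  L6←L5: walk L5 to L3
  DF(L0)=∅
  DF(L1)=∅
  DF(L2)=∅
  DF(L3)={L3}
  DF(L4)={L3,L5}
  DF(L5)={L6}
  DF(L6)=∅

DF(L3) = ["L3"]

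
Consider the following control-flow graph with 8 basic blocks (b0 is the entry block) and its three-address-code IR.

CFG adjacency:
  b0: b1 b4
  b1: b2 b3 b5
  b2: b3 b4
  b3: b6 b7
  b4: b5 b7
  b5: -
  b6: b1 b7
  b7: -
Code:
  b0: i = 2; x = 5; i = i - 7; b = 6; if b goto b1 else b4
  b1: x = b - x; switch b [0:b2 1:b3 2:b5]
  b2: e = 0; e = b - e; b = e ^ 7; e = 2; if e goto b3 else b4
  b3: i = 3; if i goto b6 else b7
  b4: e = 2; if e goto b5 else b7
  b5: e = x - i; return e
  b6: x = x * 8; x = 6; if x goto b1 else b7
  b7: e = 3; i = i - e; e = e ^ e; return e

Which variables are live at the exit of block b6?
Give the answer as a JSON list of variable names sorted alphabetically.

Answer: ["b", "i", "x"]

Derivation:
def/use:
  b0: def={b,i,x} ue=∅
  b1: def={x} ue={b,x}
  b2: def={b,e} ue={b}
  b3: def={i} ue=∅
  b4: def={e} ue=∅
  b5: def={e} ue={i,x}
  b6: def={x} ue={x}
  b7: def={e,i} ue={i}

Live sets:
  b0: in=∅ out={b,i,x}
  b1: in={b,i,x} out={b,i,x}
  b2: in={b,i,x} out={b,i,x}
  b3: in={b,x} out={b,i,x}
  b4: in={i,x} out={i,x}
  b5: in={i,x} out=∅
  b6: in={b,i,x} out={b,i,x}
  b7: in={i} out=∅

live-out(b6) = ["b", "i", "x"]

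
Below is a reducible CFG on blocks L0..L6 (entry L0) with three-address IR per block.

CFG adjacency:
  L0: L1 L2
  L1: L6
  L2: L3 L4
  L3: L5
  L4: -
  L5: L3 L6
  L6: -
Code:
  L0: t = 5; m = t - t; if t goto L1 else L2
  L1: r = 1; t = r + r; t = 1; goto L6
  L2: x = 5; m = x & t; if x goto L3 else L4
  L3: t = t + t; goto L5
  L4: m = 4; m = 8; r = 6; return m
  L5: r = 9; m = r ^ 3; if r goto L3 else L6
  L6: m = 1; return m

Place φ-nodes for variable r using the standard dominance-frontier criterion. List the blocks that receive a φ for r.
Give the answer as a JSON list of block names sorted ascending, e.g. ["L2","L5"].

idom tree: L1←L0 L2←L0 L3←L2 L4←L2 L5←L3 L6←L0
Dom at joins:
  L3: preds {L2,L5}: {L0,L2} ∩ {L0,L2,L3,L5} = {L0,L2}; idom=L2
  L6: preds {L1,L5}: {L0,L1} ∩ {L0,L2,L3,L5} = {L0}; idom=L0

DF derivation:
  join L3 pred L2: · stop@L2
  join L3 pred L5: L5→L3 stop@L2
  join L6 pred L1: L1 stop@L0
  join L6 pred L5: L5→L3→L2 stop@L0
  L0 → ∅
  L1 → {L6}
  L2 → {L6}
  L3 → {L3,L6}
  L4 → ∅
  L5 → {L3,L6}
  L6 → ∅

φ for r: defs {L1,L4,L5}
  DF⁺ = {L3,L6}

Answer: ["L3", "L6"]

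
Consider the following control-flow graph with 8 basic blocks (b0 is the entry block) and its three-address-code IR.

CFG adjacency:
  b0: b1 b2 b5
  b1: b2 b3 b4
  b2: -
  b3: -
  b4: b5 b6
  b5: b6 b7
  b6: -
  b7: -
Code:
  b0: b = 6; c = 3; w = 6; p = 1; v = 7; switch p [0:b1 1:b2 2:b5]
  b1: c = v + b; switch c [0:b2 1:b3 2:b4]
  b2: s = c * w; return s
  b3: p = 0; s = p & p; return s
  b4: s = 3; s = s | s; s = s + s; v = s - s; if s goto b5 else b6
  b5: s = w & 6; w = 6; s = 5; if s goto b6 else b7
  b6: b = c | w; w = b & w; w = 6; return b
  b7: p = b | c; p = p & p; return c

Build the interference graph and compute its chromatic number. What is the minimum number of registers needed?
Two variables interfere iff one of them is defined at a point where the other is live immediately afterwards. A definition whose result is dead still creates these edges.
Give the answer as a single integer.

Answer: 5

Working:
Block summaries:
  b0 def {b,c,p,v,w} use ∅
  b1 def {c} use {b,v}
  b2 def {s} use {c,w}
  b3 def {p,s} use ∅
  b4 def {s,v} use ∅
  b5 def {s,w} use {w}
  b6 def {b,w} use {c,w}
  b7 def {p} use {b,c}

Liveness:
  b0: in=∅ out={b,c,v,w}
  b1: in={b,v,w} out={b,c,w}
  b2: in={c,w} out=∅
  b3: in=∅ out=∅
  b4: in={b,c,w} out={b,c,w}
  b5: in={b,c,w} out={b,c,w}
  b6: in={c,w} out=∅
  b7: in={b,c} out=∅

Interfere edges:
  b: {c,p,s,v,w}
  c: {b,p,s,v,w}
  p: {b,c,v,w}
  s: {b,c,v,w}
  v: {b,c,p,s,w}
  w: {b,c,p,s,v}

Colouring:
  lower bound: {b,c,p,v,w} mutually conflict ⇒ χ ≥ 5
  assign b→R0 c→R1 p→R4 s→R4 v→R2 w→R3 — no edge inside a register ⇒ χ ≤ 5
  χ = 5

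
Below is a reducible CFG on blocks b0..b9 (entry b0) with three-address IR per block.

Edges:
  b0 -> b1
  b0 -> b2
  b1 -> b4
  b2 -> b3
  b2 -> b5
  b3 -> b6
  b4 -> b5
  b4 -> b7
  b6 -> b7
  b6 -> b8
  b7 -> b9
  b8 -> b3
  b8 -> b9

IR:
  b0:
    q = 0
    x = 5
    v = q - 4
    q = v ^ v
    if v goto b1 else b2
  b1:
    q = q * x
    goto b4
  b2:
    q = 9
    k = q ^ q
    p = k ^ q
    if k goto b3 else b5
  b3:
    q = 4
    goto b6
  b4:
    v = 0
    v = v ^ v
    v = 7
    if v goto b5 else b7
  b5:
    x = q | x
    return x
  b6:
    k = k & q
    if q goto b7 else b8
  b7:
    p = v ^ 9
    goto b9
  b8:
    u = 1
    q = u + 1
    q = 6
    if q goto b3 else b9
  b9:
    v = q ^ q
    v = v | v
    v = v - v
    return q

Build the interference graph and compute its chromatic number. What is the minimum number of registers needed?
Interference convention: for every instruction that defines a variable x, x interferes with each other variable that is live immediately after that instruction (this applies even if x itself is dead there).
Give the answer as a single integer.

Answer: 5

Working:
def/use:
  b0: {q,v,x} / ∅
  b1: {q} / {q,x}
  b2: {k,p,q} / ∅
  b3: {q} / ∅
  b4: {v} / ∅
  b5: {x} / {q,x}
  b6: {k} / {k,q}
  b7: {p} / {v}
  b8: {q,u} / ∅
  b9: {v} / {q}

Liveness:
  live b0: ∅→{q,v,x}
  live b1: {q,x}→{q,x}
  live b2: {v,x}→{k,q,v,x}
  live b3: {k,v}→{k,q,v}
  live b4: {q,x}→{q,v,x}
  live b5: {q,x}→∅
  live b6: {k,q,v}→{k,q,v}
  live b7: {q,v}→{q}
  live b8: {k,v}→{k,q,v}
  live b9: {q}→∅

Interference:
  k: {p,q,u,v,x}
  p: {k,q,v,x}
  q: {k,p,v,x}
  u: {k,v}
  v: {k,p,q,u,x}
  x: {k,p,q,v}

Colouring:
  clique {k,p,q,v,x} ⇒ need ≥ 5
  5-colouring: R0={k}  R1={v}  R2={p,u}  R3={q}  R4={x}
  χ = 5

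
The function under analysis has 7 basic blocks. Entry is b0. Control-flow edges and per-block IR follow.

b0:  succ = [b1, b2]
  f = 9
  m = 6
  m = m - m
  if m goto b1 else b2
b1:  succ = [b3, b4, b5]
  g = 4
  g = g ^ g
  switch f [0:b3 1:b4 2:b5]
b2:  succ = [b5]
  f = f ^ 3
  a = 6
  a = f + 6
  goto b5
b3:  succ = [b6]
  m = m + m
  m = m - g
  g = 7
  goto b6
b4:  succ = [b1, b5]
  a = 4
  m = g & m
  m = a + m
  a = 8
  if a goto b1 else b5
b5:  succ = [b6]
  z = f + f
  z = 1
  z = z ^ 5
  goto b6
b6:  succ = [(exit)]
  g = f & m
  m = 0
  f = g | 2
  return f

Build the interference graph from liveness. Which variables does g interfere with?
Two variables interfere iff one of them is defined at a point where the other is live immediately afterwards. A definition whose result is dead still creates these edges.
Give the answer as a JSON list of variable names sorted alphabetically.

Block summaries:
  b0 def {f,m} use ∅
  b1 def {g} use {f}
  b2 def {a,f} use {f}
  b3 def {g,m} use {g,m}
  b4 def {a,m} use {g,m}
  b5 def {z} use {f}
  b6 def {f,g,m} use {f,m}

Live sets:
  live b0: ∅→{f,m}
  live b1: {f,m}→{f,g,m}
  live b2: {f,m}→{f,m}
  live b3: {f,g,m}→{f,m}
  live b4: {f,g,m}→{f,m}
  live b5: {f,m}→{f,m}
  live b6: {f,m}→∅

Conflict graph:
  a↔{f,g,m}
  f↔{a,g,m,z}
  g↔{a,f,m}
  m↔{a,f,g,z}
  z↔{f,m}

N(g) = ["a", "f", "m"]

Answer: ["a", "f", "m"]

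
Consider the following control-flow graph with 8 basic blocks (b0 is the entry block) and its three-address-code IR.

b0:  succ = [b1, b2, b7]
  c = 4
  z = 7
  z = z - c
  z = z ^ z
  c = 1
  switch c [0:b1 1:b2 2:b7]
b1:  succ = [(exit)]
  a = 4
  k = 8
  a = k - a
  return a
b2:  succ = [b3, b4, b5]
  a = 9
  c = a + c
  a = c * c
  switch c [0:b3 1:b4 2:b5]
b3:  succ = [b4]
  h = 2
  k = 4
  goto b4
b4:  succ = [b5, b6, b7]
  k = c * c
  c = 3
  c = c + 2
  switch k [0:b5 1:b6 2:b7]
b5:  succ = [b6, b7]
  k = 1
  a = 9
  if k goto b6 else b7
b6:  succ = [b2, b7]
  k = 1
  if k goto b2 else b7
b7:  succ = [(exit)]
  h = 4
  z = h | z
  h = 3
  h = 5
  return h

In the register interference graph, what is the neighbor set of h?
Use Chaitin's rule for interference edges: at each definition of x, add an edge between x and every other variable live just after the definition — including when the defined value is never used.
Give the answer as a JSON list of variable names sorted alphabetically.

Answer: ["c", "z"]

Working:
def/use:
  b0: def={c,z} ue=∅
  b1: def={a,k} ue=∅
  b2: def={a,c} ue={c}
  b3: def={h,k} ue=∅
  b4: def={c,k} ue={c}
  b5: def={a,k} ue=∅
  b6: def={k} ue=∅
  b7: def={h,z} ue={z}

Live sets:
  b0: in=∅ out={c,z}
  b1: in=∅ out=∅
  b2: in={c,z} out={c,z}
  b3: in={c,z} out={c,z}
  b4: in={c,z} out={c,z}
  b5: in={c,z} out={c,z}
  b6: in={c,z} out={c,z}
  b7: in={z} out=∅

Interfere edges:
  a: {c,k,z}
  c: {a,h,k,z}
  h: {c,z}
  k: {a,c,z}
  z: {a,c,h,k}

N(h) = ["c", "z"]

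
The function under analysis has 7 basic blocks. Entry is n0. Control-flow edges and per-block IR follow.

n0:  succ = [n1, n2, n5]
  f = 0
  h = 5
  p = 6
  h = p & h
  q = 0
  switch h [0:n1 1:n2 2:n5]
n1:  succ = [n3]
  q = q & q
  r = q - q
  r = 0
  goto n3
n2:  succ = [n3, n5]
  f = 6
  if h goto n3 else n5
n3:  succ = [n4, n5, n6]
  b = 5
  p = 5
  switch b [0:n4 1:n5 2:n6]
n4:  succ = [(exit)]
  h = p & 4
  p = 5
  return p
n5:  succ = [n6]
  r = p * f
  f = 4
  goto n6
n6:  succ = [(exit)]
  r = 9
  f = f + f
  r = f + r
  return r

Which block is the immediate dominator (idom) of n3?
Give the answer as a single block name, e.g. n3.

Answer: n0

Working:
idom tree: n1←n0 n2←n0 n3←n0 n4←n3 n5←n0 n6←n0
Dom at joins:
  n3: preds {n1,n2}: {n0,n1} ∩ {n0,n2} = {n0}; idom=n0
  n5: preds {n0,n2,n3}: {n0} ∩ {n0,n2} ∩ {n0,n3} = {n0}; idom=n0
  n6: preds {n3,n5}: {n0,n3} ∩ {n0,n5} = {n0}; idom=n0

idom(n3) = n0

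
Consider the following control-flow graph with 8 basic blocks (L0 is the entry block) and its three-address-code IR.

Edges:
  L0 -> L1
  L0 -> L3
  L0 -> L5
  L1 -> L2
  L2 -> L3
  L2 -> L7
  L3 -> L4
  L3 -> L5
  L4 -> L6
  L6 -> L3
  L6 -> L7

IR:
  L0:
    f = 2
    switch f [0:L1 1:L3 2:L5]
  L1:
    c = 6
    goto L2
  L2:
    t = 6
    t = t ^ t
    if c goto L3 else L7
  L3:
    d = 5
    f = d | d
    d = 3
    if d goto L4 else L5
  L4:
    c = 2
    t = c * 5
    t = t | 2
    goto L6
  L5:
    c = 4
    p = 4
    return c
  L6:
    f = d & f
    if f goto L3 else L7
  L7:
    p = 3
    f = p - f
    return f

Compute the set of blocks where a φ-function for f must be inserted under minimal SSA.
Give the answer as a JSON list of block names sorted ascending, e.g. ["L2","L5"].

Answer: ["L3", "L5", "L7"]

Working:
idom tree: L1←L0 L2←L1 L3←L0 L4←L3 L5←L0 L6←L4 L7←L0
Dom∩ at merges:
  L3: preds {L0,L2,L6}: {L0} ∩ {L0,L1,L2} ∩ {L0,L3,L4,L6} = {L0}; idom=L0
  L5: preds {L0,L3}: {L0} ∩ {L0,L3} = {L0}; idom=L0
  L7: preds {L2,L6}: {L0,L1,L2} ∩ {L0,L3,L4,L6} = {L0}; idom=L0

DF derivation:
  join L3 pred L0: · stop@L0
  join L3 pred L2: L2→L1 stop@L0
  join L3 pred L6: L6→L4→L3 stop@L0
  join L5 pred L0: · stop@L0
  join L5 pred L3: L3 stop@L0
  join L7 pred L2: L2→L1 stop@L0
  join L7 pred L6: L6→L4→L3 stop@L0
  L0 → ∅
  L1 → {L3,L7}
  L2 → {L3,L7}
  L3 → {L3,L5,L7}
  L4 → {L3,L7}
  L5 → ∅
  L6 → {L3,L7}
  L7 → ∅

φ for f: defs {L0,L3,L6,L7}
  DF⁺ = {L3,L5,L7}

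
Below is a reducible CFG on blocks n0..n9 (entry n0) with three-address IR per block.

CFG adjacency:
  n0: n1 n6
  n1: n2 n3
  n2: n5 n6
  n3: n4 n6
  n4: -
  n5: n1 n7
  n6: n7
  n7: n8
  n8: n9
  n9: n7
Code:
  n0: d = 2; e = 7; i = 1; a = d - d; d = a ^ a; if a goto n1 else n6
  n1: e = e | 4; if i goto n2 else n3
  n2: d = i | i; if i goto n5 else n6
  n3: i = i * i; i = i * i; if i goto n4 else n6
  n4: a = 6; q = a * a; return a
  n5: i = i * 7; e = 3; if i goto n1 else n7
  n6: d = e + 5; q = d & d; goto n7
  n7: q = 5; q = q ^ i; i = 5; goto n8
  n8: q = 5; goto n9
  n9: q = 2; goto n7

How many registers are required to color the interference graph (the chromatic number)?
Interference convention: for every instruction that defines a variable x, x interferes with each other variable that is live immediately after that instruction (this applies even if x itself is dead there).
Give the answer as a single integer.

Answer: 4

Analysis:
Per-block:
  n0 def {a,d,e,i} use ∅
  n1 def {e} use {e,i}
  n2 def {d} use {i}
  n3 def {i} use {i}
  n4 def {a,q} use ∅
  n5 def {e,i} use {i}
  n6 def {d,q} use {e}
  n7 def {i,q} use {i}
  n8 def {q} use ∅
  n9 def {q} use ∅

Liveness:
  n0: in=∅ out={e,i}
  n1: in={e,i} out={e,i}
  n2: in={e,i} out={e,i}
  n3: in={e,i} out={e,i}
  n4: in=∅ out=∅
  n5: in={i} out={e,i}
  n6: in={e,i} out={i}
  n7: in={i} out={i}
  n8: in={i} out={i}
  n9: in={i} out={i}

Interfere edges:
  a: {d,e,i,q}
  d: {a,e,i}
  e: {a,d,i}
  i: {a,d,e,q}
  q: {a,i}

Chromatic number:
  clique {a,d,e,i} ⇒ need ≥ 4
  4-colouring: r0={a}  r1={i}  r2={d,q}  r3={e}
  χ = 4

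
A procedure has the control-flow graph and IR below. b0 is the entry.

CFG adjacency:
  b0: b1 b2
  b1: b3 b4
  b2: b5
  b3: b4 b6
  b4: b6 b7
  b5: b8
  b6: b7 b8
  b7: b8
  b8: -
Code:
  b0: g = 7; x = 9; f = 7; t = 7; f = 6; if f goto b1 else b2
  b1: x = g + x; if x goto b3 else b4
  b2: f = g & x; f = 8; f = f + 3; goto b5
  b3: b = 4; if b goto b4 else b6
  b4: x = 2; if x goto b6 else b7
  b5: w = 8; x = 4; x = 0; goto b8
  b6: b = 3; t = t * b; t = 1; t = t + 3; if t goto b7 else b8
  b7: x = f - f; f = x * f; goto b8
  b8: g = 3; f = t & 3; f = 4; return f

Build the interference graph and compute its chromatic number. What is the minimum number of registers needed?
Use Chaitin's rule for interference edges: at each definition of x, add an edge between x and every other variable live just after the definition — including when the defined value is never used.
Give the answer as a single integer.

def/use:
  b0: def={f,g,t,x} ue=∅
  b1: def={x} ue={g,x}
  b2: def={f} ue={g,x}
  b3: def={b} ue=∅
  b4: def={x} ue=∅
  b5: def={w,x} ue=∅
  b6: def={b,t} ue={t}
  b7: def={f,x} ue={f}
  b8: def={f,g} ue={t}

Live sets:
  b0: in=∅ out={f,g,t,x}
  b1: in={f,g,t,x} out={f,t}
  b2: in={g,t,x} out={t}
  b3: in={f,t} out={f,t}
  b4: in={f,t} out={f,t}
  b5: in={t} out={t}
  b6: in={f,t} out={f,t}
  b7: in={f,t} out={t}
  b8: in={t} out=∅

Interference:
  b: {f,t}
  f: {b,g,t,x}
  g: {f,t,x}
  t: {b,f,g,w,x}
  w: {t}
  x: {f,g,t}

Colouring:
  lower bound: {f,g,t,x} mutually conflict ⇒ χ ≥ 4
  4-colouring: c0={t}  c1={f,w}  c2={b,g}  c3={x}
  χ = 4

Answer: 4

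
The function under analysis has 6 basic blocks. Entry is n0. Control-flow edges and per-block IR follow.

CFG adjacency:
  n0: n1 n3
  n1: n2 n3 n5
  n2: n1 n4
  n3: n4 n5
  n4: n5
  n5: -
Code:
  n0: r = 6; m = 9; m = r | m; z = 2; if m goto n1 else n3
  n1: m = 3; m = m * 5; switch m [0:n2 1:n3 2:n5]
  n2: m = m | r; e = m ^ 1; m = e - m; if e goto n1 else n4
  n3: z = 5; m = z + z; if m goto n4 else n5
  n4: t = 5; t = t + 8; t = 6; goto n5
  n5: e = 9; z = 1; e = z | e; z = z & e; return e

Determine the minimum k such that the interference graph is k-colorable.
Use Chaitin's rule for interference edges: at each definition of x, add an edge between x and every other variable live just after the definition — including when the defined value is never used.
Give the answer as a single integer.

Answer: 4

Working:
Per-block:
  n0: {m,r,z} / ∅
  n1: {m} / ∅
  n2: {e,m} / {m,r}
  n3: {m,z} / ∅
  n4: {t} / ∅
  n5: {e,z} / ∅

Live sets:
  n0 li=∅ lo={r}
  n1 li={r} lo={m,r}
  n2 li={m,r} lo={r}
  n3 li=∅ lo=∅
  n4 li=∅ lo=∅
  n5 li=∅ lo=∅

Interference:
  e: {m,r,z}
  m: {e,r,z}
  r: {e,m,z}
  t: ∅
  z: {e,m,r}

Chromatic number:
  clique {e,m,r,z} ⇒ need ≥ 4
  4-colouring: r0={e,t}  r1={m}  r2={r}  r3={z}
  χ = 4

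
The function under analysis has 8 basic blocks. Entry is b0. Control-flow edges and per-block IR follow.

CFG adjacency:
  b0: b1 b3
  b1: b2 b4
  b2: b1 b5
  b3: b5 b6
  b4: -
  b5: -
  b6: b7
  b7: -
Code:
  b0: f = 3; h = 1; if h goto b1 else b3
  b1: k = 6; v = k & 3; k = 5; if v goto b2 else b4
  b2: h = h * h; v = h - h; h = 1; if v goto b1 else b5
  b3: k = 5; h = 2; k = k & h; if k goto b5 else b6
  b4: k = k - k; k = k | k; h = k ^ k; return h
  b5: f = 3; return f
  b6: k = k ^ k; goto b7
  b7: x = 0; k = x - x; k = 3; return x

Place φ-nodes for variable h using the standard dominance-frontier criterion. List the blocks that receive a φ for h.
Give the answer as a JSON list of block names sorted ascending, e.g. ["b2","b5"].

Answer: ["b1", "b5"]

Analysis:
idom tree: b1←b0 b2←b1 b3←b0 b4←b1 b5←b0 b6←b3 b7←b6
Join-block Dom:
  b1: preds {b0,b2}: {b0} ∩ {b0,b1,b2} = {b0}; idom=b0
  b5: preds {b2,b3}: {b0,b1,b2} ∩ {b0,b3} = {b0}; idom=b0

DF walk-up:
  join b1 pred b0: · stop@b0
  join b1 pred b2: b2→b1 stop@b0
  join b5 pred b2: b2→b1 stop@b0
  join b5 pred b3: b3 stop@b0
  b0: DF=∅
  b1: DF={b1,b5}
  b2: DF={b1,b5}
  b3: DF={b5}
  b4: DF=∅
  b5: DF=∅
  b6: DF=∅
  b7: DF=∅

φ for h: defs {b0,b2,b3,b4}
  DF⁺ = {b1,b5}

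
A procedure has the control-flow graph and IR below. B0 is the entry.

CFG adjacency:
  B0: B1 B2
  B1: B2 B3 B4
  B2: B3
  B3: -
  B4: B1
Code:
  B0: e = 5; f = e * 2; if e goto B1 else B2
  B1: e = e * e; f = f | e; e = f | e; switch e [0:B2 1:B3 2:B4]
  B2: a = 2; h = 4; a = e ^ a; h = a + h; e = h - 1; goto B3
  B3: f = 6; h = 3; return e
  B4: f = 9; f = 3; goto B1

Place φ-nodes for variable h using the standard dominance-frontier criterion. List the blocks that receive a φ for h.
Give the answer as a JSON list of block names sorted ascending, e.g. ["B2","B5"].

idom tree: B1←B0 B2←B0 B3←B0 B4←B1
Dom at joins:
  B1: preds {B0,B4}: {B0} ∩ {B0,B1,B4} = {B0}; idom=B0
  B2: preds {B0,B1}: {B0} ∩ {B0,B1} = {B0}; idom=B0
  B3: preds {B1,B2}: {B0,B1} ∩ {B0,B2} = {B0}; idom=B0

DF derivation:
  join B1 pred B0: · stop@B0
  join B1 pred B4: B4→B1 stop@B0
  join B2 pred B0: · stop@B0
  join B2 pred B1: B1 stop@B0
  join B3 pred B1: B1 stop@B0
  join B3 pred B2: B2 stop@B0
  B0: DF=∅
  B1: DF={B1,B2,B3}
  B2: DF={B3}
  B3: DF=∅
  B4: DF={B1}

φ for h: defs {B2,B3}
  DF⁺ = {B3}

Answer: ["B3"]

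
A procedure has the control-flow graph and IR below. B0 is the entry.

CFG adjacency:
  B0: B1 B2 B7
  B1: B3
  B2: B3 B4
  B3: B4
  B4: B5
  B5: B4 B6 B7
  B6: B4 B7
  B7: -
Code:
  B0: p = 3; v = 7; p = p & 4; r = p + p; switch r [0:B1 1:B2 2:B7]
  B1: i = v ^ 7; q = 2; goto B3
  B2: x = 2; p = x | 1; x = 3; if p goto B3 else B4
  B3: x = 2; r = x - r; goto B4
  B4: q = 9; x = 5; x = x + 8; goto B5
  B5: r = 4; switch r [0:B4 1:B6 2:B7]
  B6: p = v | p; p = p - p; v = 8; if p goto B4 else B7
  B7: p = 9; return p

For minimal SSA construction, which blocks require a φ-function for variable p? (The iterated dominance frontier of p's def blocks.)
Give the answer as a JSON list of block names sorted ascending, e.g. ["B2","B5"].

idom tree: B1←B0 B2←B0 B3←B0 B4←B0 B5←B4 B6←B5 B7←B0
Join-block Dom:
  B3: preds {B1,B2}: {B0,B1} ∩ {B0,B2} = {B0}; idom=B0
  B4: preds {B2,B3,B5,B6}: {B0,B2} ∩ {B0,B3} ∩ {B0,B4,B5} ∩ {B0,B4,B5,B6} = {B0}; idom=B0
  B7: preds {B0,B5,B6}: {B0} ∩ {B0,B4,B5} ∩ {B0,B4,B5,B6} = {B0}; idom=B0

DF derivation:
  join B3 pred B1: B1 stop@B0
  join B3 pred B2: B2 stop@B0
  join B4 pred B2: B2 stop@B0
  join B4 pred B3: B3 stop@B0
  join B4 pred B5: B5→B4 stop@B0
  join B4 pred B6: B6→B5→B4 stop@B0
  join B7 pred B0: · stop@B0
  join B7 pred B5: B5→B4 stop@B0
  join B7 pred B6: B6→B5→B4 stop@B0
  DF(B0)=∅
  DF(B1)={B3}
  DF(B2)={B3,B4}
  DF(B3)={B4}
  DF(B4)={B4,B7}
  DF(B5)={B4,B7}
  DF(B6)={B4,B7}
  DF(B7)=∅

φ for p: defs {B0,B2,B6,B7}
  DF⁺ = {B3,B4,B7}

Answer: ["B3", "B4", "B7"]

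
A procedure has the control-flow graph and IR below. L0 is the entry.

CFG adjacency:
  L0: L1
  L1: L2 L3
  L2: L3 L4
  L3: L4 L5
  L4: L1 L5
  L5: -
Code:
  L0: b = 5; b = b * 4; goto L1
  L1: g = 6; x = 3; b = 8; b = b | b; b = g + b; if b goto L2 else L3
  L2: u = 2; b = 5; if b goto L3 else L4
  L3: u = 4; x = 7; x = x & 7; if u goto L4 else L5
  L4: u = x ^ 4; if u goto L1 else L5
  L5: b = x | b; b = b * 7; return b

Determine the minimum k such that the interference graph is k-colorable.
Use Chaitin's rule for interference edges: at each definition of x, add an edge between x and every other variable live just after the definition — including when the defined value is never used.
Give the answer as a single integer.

Answer: 3

Analysis:
def/use:
  L0: {b} / ∅
  L1: {b,g,x} / ∅
  L2: {b,u} / ∅
  L3: {u,x} / ∅
  L4: {u} / {x}
  L5: {b} / {b,x}

Live sets:
  live L0: ∅→∅
  live L1: ∅→{b,x}
  live L2: {x}→{b,x}
  live L3: {b}→{b,x}
  live L4: {b,x}→{b,x}
  live L5: {b,x}→∅

Conflict graph:
  b — {g,u,x}
  g — {b,x}
  u — {b,x}
  x — {b,g,u}

Registers:
  lower bound: {b,g,x} mutually conflict ⇒ χ ≥ 3
  assign b→r0 g→r2 u→r2 x→r1 — no edge inside a register ⇒ χ ≤ 3
  χ = 3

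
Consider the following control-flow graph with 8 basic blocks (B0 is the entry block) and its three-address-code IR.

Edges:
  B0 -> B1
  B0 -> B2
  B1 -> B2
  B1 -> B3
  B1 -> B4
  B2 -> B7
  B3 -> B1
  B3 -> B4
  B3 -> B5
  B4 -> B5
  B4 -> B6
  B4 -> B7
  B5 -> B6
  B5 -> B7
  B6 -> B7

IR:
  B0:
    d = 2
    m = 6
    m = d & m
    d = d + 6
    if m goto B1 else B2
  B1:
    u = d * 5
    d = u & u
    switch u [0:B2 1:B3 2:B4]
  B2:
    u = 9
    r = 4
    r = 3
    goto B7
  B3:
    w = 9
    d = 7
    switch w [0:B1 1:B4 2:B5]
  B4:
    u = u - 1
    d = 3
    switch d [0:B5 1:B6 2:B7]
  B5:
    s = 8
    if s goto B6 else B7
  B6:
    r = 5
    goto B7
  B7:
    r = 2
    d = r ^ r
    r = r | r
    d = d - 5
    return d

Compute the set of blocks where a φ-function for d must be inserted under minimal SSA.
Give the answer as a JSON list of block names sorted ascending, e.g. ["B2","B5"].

idom tree: B1←B0 B2←B0 B3←B1 B4←B1 B5←B1 B6←B1 B7←B0
Dom∩ at merges:
  B1: preds {B0,B3}: {B0} ∩ {B0,B1,B3} = {B0}; idom=B0
  B2: preds {B0,B1}: {B0} ∩ {B0,B1} = {B0}; idom=B0
  B4: preds {B1,B3}: {B0,B1} ∩ {B0,B1,B3} = {B0,B1}; idom=B1
  B5: preds {B3,B4}: {B0,B1,B3} ∩ {B0,B1,B4} = {B0,B1}; idom=B1
  B6: preds {B4,B5}: {B0,B1,B4} ∩ {B0,B1,B5} = {B0,B1}; idom=B1
  B7: preds {B2,B4,B5,B6}: {B0,B2} ∩ {B0,B1,B4} ∩ {B0,B1,B5} ∩ {B0,B1,B6} = {B0}; idom=B0

DF derivation:
  B1←B0: walk · to B0
  B1←B3: walk B3→B1 to B0
  B2←B0: walk · to B0
  B2←B1: walk B1 to B0
  B4←B1: walk · to B1
  B4←B3: walk B3 to B1
  B5←B3: walk B3 to B1
  B5←B4: walk B4 to B1
  B6←B4: walk B4 to B1
  B6←B5: walk B5 to B1
  B7←B2: walk B2 to B0
  B7←B4: walk B4→B1 to B0
  B7←B5: walk B5→B1 to B0
  B7←B6: walk B6→B1 to B0
  B0: DF=∅
  B1: DF={B1,B2,B7}
  B2: DF={B7}
  B3: DF={B1,B4,B5}
  B4: DF={B5,B6,B7}
  B5: DF={B6,B7}
  B6: DF={B7}
  B7: DF=∅

φ for d: defs {B0,B1,B3,B4,B7}
  DF⁺ = {B1,B2,B4,B5,B6,B7}

Answer: ["B1", "B2", "B4", "B5", "B6", "B7"]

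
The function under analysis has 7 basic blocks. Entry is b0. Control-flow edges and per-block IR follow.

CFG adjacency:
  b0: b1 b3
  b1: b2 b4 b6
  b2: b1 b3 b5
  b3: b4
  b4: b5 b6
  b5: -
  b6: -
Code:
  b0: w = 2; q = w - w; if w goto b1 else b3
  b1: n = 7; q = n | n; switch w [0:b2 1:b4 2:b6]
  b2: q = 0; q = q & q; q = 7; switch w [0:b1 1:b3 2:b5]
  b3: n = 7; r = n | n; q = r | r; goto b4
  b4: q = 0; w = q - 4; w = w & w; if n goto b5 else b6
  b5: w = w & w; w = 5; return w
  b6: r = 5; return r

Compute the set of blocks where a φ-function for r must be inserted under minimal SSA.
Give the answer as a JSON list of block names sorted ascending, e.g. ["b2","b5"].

Answer: ["b4", "b5", "b6"]

Analysis:
idom tree: b1←b0 b2←b1 b3←b0 b4←b0 b5←b0 b6←b0
Join-block Dom:
  b1: preds {b0,b2}: {b0} ∩ {b0,b1,b2} = {b0}; idom=b0
  b3: preds {b0,b2}: {b0} ∩ {b0,b1,b2} = {b0}; idom=b0
  b4: preds {b1,b3}: {b0,b1} ∩ {b0,b3} = {b0}; idom=b0
  b5: preds {b2,b4}: {b0,b1,b2} ∩ {b0,b4} = {b0}; idom=b0
  b6: preds {b1,b4}: {b0,b1} ∩ {b0,b4} = {b0}; idom=b0

Frontier:
  join b1 pred b0: · stop@b0
  join b1 pred b2: b2→b1 stop@b0
  join b3 pred b0: · stop@b0
  join b3 pred b2: b2→b1 stop@b0
  join b4 pred b1: b1 stop@b0
  join b4 pred b3: b3 stop@b0
  join b5 pred b2: b2→b1 stop@b0
  join b5 pred b4: b4 stop@b0
  join b6 pred b1: b1 stop@b0
  join b6 pred b4: b4 stop@b0
  b0 → ∅
  b1 → {b1,b3,b4,b5,b6}
  b2 → {b1,b3,b5}
  b3 → {b4}
  b4 → {b5,b6}
  b5 → ∅
  b6 → ∅

φ for r: defs {b3,b6}
  DF⁺ = {b4,b5,b6}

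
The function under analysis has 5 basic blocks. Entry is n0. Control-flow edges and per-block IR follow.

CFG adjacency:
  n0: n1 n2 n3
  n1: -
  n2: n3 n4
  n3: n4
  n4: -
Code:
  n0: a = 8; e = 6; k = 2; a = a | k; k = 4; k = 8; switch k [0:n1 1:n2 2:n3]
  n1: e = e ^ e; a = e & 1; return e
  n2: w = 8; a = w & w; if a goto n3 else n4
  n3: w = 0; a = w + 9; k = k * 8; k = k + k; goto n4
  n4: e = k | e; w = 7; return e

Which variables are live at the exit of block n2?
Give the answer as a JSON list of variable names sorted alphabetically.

Answer: ["e", "k"]

Working:
Block summaries:
  n0: def={a,e,k} ue=∅
  n1: def={a,e} ue={e}
  n2: def={a,w} ue=∅
  n3: def={a,k,w} ue={k}
  n4: def={e,w} ue={e,k}

Live sets:
  live n0: ∅→{e,k}
  live n1: {e}→∅
  live n2: {e,k}→{e,k}
  live n3: {e,k}→{e,k}
  live n4: {e,k}→∅

live-out(n2) = ["e", "k"]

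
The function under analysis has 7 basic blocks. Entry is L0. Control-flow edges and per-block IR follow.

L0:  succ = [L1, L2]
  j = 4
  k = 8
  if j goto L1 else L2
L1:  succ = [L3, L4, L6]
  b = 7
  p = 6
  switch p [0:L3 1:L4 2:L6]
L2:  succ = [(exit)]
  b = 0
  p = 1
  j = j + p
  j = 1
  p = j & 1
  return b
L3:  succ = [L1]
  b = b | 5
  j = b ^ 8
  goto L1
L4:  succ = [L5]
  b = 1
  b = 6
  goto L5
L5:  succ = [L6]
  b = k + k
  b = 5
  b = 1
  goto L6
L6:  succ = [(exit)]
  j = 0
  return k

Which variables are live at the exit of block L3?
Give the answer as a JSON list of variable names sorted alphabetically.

def/use:
  L0 def {j,k} use ∅
  L1 def {b,p} use ∅
  L2 def {b,j,p} use {j}
  L3 def {b,j} use {b}
  L4 def {b} use ∅
  L5 def {b} use {k}
  L6 def {j} use {k}

Live sets:
  L0: in=∅ out={j,k}
  L1: in={k} out={b,k}
  L2: in={j} out=∅
  L3: in={b,k} out={k}
  L4: in={k} out={k}
  L5: in={k} out={k}
  L6: in={k} out=∅

live-out(L3) = ["k"]

Answer: ["k"]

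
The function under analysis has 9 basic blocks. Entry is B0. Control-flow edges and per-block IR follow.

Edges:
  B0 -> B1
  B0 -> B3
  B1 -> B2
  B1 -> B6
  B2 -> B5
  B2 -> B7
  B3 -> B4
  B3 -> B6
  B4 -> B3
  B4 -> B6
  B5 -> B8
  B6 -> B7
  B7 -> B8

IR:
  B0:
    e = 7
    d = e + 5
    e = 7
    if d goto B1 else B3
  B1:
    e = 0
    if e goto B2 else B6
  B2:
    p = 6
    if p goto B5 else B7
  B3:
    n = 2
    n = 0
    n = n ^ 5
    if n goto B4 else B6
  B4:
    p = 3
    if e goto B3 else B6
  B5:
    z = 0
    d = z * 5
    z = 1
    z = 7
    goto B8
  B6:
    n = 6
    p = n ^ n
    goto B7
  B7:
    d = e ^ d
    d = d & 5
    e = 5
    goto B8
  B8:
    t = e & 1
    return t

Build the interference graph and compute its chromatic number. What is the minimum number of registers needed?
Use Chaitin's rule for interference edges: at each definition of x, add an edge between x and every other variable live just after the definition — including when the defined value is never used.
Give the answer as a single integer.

Answer: 3

Derivation:
def/use:
  B0 def {d,e} use ∅
  B1 def {e} use ∅
  B2 def {p} use ∅
  B3 def {n} use ∅
  B4 def {p} use {e}
  B5 def {d,z} use ∅
  B6 def {n,p} use ∅
  B7 def {d,e} use {d,e}
  B8 def {t} use {e}

Backward fixpoint:
  B0 li=∅ lo={d,e}
  B1 li={d} lo={d,e}
  B2 li={d,e} lo={d,e}
  B3 li={d,e} lo={d,e}
  B4 li={d,e} lo={d,e}
  B5 li={e} lo={e}
  B6 li={d,e} lo={d,e}
  B7 li={d,e} lo={e}
  B8 li={e} lo=∅

Conflict graph:
  d: {e,n,p}
  e: {d,n,p,z}
  n: {d,e}
  p: {d,e}
  t: ∅
  z: {e}

Registers:
  {d,e,n} pairwise interfere (3-clique) ⇒ χ ≥ 3
  assign d→r1 e→r0 n→r2 p→r2 t→r0 z→r1 — no edge inside a register ⇒ χ ≤ 3
  χ = 3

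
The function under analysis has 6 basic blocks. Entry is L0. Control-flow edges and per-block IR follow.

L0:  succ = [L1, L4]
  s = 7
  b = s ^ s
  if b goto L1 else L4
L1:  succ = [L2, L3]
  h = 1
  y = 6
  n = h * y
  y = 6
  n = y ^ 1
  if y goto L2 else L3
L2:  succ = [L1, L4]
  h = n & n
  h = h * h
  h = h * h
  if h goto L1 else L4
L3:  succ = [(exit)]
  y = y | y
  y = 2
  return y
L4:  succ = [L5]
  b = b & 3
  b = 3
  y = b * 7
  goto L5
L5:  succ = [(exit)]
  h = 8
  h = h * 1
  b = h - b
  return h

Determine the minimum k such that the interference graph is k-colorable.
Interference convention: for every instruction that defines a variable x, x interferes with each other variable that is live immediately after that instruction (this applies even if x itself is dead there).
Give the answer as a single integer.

Answer: 3

Analysis:
Per-block:
  L0: {b,s} / ∅
  L1: {h,n,y} / ∅
  L2: {h} / {n}
  L3: {y} / {y}
  L4: {b,y} / {b}
  L5: {b,h} / {b}

Liveness:
  L0: in=∅ out={b}
  L1: in={b} out={b,n,y}
  L2: in={b,n} out={b}
  L3: in={y} out=∅
  L4: in={b} out={b}
  L5: in={b} out=∅

Interfere edges:
  b↔{h,n,y}
  h↔{b,y}
  n↔{b,y}
  s↔∅
  y↔{b,h,n}

Colouring:
  clique {b,h,y} ⇒ need ≥ 3
  assign b→r0 h→r2 n→r2 s→r0 y→r1 — no edge inside a register ⇒ χ ≤ 3
  χ = 3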